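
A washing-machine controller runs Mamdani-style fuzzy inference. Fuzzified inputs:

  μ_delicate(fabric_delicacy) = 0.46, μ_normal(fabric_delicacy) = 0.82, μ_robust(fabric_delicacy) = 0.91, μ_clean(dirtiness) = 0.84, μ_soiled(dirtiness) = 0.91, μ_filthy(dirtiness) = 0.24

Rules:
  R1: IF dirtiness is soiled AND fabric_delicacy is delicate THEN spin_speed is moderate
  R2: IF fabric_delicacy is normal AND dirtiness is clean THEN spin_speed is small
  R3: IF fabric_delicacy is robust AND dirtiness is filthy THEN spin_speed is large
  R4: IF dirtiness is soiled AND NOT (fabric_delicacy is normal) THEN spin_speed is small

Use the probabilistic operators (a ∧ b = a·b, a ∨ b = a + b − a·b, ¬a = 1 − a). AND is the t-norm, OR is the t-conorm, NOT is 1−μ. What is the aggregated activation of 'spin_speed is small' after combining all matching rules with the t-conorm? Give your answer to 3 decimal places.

0.740

R1: soiled=0.91, delicate=0.46; AND[a·b] → w = 0.4186
R2: normal=0.82, clean=0.84; AND[a·b] → w = 0.6888
R3: robust=0.91, filthy=0.24; AND[a·b] → w = 0.2184
R4: soiled=0.91, ¬normal=1−0.82=0.18; AND[a·b] → w = 0.1638
Rules with consequent 'small': {R2, R4} → strengths 0.6888, 0.1638
Aggregate via t-conorm [a + b − a·b]: 0.7398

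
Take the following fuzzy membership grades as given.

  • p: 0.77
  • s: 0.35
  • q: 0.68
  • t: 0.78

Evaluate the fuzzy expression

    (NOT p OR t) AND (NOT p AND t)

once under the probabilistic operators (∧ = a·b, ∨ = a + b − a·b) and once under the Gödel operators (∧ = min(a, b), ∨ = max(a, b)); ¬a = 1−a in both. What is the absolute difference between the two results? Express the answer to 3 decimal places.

0.081

Under probabilistic:
  NOT p = 1 − 0.7700 = 0.2300
  NOT p OR t = a + b − a·b on (0.2300, 0.7800) = 0.8306
  NOT p = 1 − 0.7700 = 0.2300
  NOT p AND t = a·b on (0.2300, 0.7800) = 0.1794
  (NOT p OR t) AND (NOT p AND t) = a·b on (0.8306, 0.1794) = 0.1490
  → value = 0.1490
Under Gödel:
  NOT p = 1 − 0.77 = 0.23
  NOT p OR t = max(a, b) on (0.23, 0.78) = 0.78
  NOT p = 1 − 0.77 = 0.23
  NOT p AND t = min(a, b) on (0.23, 0.78) = 0.23
  (NOT p OR t) AND (NOT p AND t) = min(a, b) on (0.78, 0.23) = 0.23
  → value = 0.2300
|0.1490 − 0.2300| = 0.081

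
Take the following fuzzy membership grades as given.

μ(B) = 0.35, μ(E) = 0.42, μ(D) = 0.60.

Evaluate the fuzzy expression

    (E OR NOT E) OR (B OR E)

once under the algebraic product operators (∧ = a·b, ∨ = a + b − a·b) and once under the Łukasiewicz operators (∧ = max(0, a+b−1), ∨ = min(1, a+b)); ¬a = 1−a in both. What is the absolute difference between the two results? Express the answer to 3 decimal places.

0.092

Under algebraic product:
  NOT E = 1 − 0.4200 = 0.5800
  E OR NOT E = a + b − a·b on (0.4200, 0.5800) = 0.7564
  B OR E = a + b − a·b on (0.3500, 0.4200) = 0.6230
  (E OR NOT E) OR (B OR E) = a + b − a·b on (0.7564, 0.6230) = 0.9082
  → value = 0.9082
Under Łukasiewicz:
  NOT E = 1 − 0.42 = 0.58
  E OR NOT E = min(1, a+b) on (0.42, 0.58) = 1.00
  B OR E = min(1, a+b) on (0.35, 0.42) = 0.77
  (E OR NOT E) OR (B OR E) = min(1, a+b) on (1.00, 0.77) = 1.00
  → value = 1.0000
|0.9082 − 1.0000| = 0.092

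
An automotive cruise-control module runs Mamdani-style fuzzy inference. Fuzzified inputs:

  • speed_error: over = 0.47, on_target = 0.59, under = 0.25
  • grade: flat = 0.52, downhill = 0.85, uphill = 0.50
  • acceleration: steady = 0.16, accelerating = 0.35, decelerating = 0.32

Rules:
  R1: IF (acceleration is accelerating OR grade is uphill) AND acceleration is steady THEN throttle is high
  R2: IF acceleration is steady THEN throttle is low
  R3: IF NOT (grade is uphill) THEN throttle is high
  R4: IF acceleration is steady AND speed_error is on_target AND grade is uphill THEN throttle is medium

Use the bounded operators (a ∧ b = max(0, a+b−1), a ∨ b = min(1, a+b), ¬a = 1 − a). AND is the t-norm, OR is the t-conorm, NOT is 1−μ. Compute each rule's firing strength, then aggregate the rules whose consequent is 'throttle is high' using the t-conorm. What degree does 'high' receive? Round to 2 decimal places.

R1: (accelerating=0.35 OR uphill=0.50) = 0.85; AND[max(0, a+b−1)] with steady=0.16 → w = 0.01
R2: steady=0.16 → w = 0.16
R3: ¬uphill=1−0.50=0.50 → w = 0.50
R4: steady=0.16, on_target=0.59, uphill=0.50; AND[max(0, a+b−1)] → w = 0.00
Rules with consequent 'high': {R1, R3} → strengths 0.01, 0.50
Aggregate via t-conorm [min(1, a+b)]: 0.51

0.51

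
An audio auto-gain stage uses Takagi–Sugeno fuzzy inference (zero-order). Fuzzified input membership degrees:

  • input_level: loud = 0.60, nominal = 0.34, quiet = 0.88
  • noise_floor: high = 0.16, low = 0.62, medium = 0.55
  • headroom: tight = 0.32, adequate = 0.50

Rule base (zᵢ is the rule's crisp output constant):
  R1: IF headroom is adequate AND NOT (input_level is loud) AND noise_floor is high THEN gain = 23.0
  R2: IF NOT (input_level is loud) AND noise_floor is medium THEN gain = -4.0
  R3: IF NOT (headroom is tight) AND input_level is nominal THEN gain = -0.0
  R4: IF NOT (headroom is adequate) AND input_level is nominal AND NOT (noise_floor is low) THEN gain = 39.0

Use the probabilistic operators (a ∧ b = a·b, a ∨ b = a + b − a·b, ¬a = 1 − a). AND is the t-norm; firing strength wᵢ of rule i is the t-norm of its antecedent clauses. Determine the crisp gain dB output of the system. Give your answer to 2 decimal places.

R1 (z=23.0): adequate=0.50, ¬loud=1−0.60=0.40, high=0.16; AND[a·b] → w = 0.0320
R2 (z=-4.0): ¬loud=1−0.60=0.40, medium=0.55; AND[a·b] → w = 0.2200
R3 (z=-0.0): ¬tight=1−0.32=0.68, nominal=0.34; AND[a·b] → w = 0.2312
R4 (z=39.0): ¬adequate=1−0.50=0.50, nominal=0.34, ¬low=1−0.62=0.38; AND[a·b] → w = 0.0646
Weighted average = (0.0320·23.0 + 0.2200·-4.0 + 0.2312·-0.0 + 0.0646·39.0) / (0.0320 + 0.2200 + 0.2312 + 0.0646)
  = 2.3754 / 0.5478 = 4.34

4.34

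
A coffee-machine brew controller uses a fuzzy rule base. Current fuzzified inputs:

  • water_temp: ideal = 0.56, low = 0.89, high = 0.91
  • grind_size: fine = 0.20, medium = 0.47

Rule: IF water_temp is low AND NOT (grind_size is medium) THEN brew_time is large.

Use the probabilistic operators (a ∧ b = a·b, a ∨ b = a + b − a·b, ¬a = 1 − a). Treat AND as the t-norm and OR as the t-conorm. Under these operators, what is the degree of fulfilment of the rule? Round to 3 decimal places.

firing strength: low=0.89, ¬medium=1−0.47=0.53; AND[a·b] → w = 0.4717

0.472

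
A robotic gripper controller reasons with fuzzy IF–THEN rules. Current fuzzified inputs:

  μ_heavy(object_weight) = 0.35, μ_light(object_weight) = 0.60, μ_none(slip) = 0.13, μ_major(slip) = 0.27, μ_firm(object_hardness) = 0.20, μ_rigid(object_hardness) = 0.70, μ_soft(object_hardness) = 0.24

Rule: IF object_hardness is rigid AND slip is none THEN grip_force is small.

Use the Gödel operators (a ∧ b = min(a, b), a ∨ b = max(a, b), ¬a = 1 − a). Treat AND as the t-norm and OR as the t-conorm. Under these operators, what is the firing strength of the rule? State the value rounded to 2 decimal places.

0.13

firing strength: rigid=0.70, none=0.13; AND[min(a, b)] → w = 0.13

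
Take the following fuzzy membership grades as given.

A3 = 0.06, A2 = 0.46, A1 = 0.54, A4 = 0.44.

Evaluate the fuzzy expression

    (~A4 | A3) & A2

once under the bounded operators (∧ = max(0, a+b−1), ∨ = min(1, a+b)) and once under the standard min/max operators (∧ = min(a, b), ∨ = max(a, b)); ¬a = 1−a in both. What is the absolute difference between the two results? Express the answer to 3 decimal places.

Under bounded:
  ~A4 = 1 − 0.44 = 0.56
  ~A4 | A3 = min(1, a+b) on (0.56, 0.06) = 0.62
  (~A4 | A3) & A2 = max(0, a+b−1) on (0.62, 0.46) = 0.08
  → value = 0.0800
Under standard min/max:
  ~A4 = 1 − 0.44 = 0.56
  ~A4 | A3 = max(a, b) on (0.56, 0.06) = 0.56
  (~A4 | A3) & A2 = min(a, b) on (0.56, 0.46) = 0.46
  → value = 0.4600
|0.0800 − 0.4600| = 0.380

0.380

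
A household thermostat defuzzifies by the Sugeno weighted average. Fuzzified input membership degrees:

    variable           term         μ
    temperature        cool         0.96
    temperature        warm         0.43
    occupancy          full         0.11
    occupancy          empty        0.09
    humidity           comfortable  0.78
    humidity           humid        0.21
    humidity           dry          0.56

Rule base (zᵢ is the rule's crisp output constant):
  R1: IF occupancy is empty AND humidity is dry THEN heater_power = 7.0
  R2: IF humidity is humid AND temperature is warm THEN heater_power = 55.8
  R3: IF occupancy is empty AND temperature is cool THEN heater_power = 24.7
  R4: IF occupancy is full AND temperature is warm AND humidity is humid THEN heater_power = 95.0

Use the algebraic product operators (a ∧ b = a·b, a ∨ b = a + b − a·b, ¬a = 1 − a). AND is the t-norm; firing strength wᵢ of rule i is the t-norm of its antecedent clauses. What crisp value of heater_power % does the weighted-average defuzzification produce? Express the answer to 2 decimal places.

R1 (z=7.0): empty=0.09, dry=0.56; AND[a·b] → w = 0.0504
R2 (z=55.8): humid=0.21, warm=0.43; AND[a·b] → w = 0.0903
R3 (z=24.7): empty=0.09, cool=0.96; AND[a·b] → w = 0.0864
R4 (z=95.0): full=0.11, warm=0.43, humid=0.21; AND[a·b] → w = 0.0099
Weighted average = (0.0504·7.0 + 0.0903·55.8 + 0.0864·24.7 + 0.0099·95.0) / (0.0504 + 0.0903 + 0.0864 + 0.0099)
  = 8.4693 / 0.2370 = 35.73

35.73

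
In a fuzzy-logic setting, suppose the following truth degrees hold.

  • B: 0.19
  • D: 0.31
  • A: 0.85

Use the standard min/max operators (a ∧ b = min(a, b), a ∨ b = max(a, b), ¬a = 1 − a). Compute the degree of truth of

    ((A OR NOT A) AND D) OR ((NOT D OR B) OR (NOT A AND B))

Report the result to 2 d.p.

0.69

NOT A = 1 − 0.85 = 0.15
A OR NOT A = max(a, b) on (0.85, 0.15) = 0.85
(A OR NOT A) AND D = min(a, b) on (0.85, 0.31) = 0.31
NOT D = 1 − 0.31 = 0.69
NOT D OR B = max(a, b) on (0.69, 0.19) = 0.69
NOT A = 1 − 0.85 = 0.15
NOT A AND B = min(a, b) on (0.15, 0.19) = 0.15
(NOT D OR B) OR (NOT A AND B) = max(a, b) on (0.69, 0.15) = 0.69
((A OR NOT A) AND D) OR ((NOT D OR B) OR (NOT A AND B)) = max(a, b) on (0.31, 0.69) = 0.69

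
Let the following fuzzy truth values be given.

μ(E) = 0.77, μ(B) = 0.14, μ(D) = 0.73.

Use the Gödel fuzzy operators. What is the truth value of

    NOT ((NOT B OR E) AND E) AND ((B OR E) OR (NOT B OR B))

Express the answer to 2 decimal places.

0.23

NOT B = 1 − 0.14 = 0.86
NOT B OR E = max(a, b) on (0.86, 0.77) = 0.86
(NOT B OR E) AND E = min(a, b) on (0.86, 0.77) = 0.77
NOT ((NOT B OR E) AND E) = 1 − 0.77 = 0.23
B OR E = max(a, b) on (0.14, 0.77) = 0.77
NOT B = 1 − 0.14 = 0.86
NOT B OR B = max(a, b) on (0.86, 0.14) = 0.86
(B OR E) OR (NOT B OR B) = max(a, b) on (0.77, 0.86) = 0.86
NOT ((NOT B OR E) AND E) AND ((B OR E) OR (NOT B OR B)) = min(a, b) on (0.23, 0.86) = 0.23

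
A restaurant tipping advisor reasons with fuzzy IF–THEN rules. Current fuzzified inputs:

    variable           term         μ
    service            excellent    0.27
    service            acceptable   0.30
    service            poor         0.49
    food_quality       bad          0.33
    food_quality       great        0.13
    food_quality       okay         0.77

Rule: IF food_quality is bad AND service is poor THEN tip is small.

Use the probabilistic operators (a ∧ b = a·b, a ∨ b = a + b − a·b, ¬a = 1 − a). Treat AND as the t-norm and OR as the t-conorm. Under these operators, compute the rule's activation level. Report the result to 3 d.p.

0.162

firing strength: bad=0.33, poor=0.49; AND[a·b] → w = 0.1617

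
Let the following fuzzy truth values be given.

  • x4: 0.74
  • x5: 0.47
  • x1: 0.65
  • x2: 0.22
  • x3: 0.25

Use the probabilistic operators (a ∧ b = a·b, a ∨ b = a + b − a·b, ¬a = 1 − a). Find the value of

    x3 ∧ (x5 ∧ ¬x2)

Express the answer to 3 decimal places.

0.092

¬x2 = 1 − 0.2200 = 0.7800
x5 ∧ ¬x2 = a·b on (0.4700, 0.7800) = 0.3666
x3 ∧ (x5 ∧ ¬x2) = a·b on (0.2500, 0.3666) = 0.0916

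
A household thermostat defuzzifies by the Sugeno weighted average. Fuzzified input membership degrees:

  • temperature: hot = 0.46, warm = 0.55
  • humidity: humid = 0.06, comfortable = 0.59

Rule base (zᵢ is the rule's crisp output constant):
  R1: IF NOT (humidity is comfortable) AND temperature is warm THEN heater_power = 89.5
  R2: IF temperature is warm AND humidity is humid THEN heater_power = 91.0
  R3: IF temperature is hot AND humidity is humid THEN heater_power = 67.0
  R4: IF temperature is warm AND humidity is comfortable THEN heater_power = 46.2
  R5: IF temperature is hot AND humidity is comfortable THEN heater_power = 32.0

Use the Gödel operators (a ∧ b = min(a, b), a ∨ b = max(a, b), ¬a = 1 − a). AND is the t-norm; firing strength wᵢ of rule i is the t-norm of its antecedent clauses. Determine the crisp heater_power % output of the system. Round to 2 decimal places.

56.04

R1 (z=89.5): ¬comfortable=1−0.59=0.41, warm=0.55; AND[min(a, b)] → w = 0.41
R2 (z=91.0): warm=0.55, humid=0.06; AND[min(a, b)] → w = 0.06
R3 (z=67.0): hot=0.46, humid=0.06; AND[min(a, b)] → w = 0.06
R4 (z=46.2): warm=0.55, comfortable=0.59; AND[min(a, b)] → w = 0.55
R5 (z=32.0): hot=0.46, comfortable=0.59; AND[min(a, b)] → w = 0.46
Weighted average = (0.41·89.5 + 0.06·91.0 + 0.06·67.0 + 0.55·46.2 + 0.46·32.0) / (0.41 + 0.06 + 0.06 + 0.55 + 0.46)
  = 86.3050 / 1.5400 = 56.04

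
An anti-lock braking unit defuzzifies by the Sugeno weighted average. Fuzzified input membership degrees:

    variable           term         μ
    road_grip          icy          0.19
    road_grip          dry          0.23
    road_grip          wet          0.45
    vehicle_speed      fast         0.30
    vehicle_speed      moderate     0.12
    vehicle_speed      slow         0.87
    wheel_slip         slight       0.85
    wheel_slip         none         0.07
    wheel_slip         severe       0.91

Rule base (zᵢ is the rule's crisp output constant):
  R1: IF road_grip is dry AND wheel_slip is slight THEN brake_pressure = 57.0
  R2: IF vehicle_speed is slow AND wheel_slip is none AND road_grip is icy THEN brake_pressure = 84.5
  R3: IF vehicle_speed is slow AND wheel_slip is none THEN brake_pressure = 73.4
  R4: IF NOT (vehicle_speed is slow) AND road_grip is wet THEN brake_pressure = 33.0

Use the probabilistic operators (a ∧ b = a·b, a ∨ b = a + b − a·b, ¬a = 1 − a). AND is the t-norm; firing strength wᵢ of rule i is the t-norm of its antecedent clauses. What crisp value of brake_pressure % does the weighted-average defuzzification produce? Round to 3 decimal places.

R1 (z=57.0): dry=0.23, slight=0.85; AND[a·b] → w = 0.1955
R2 (z=84.5): slow=0.87, none=0.07, icy=0.19; AND[a·b] → w = 0.0116
R3 (z=73.4): slow=0.87, none=0.07; AND[a·b] → w = 0.0609
R4 (z=33.0): ¬slow=1−0.87=0.13, wet=0.45; AND[a·b] → w = 0.0585
Weighted average = (0.1955·57.0 + 0.0116·84.5 + 0.0609·73.4 + 0.0585·33.0) / (0.1955 + 0.0116 + 0.0609 + 0.0585)
  = 18.5218 / 0.3265 = 56.733

56.733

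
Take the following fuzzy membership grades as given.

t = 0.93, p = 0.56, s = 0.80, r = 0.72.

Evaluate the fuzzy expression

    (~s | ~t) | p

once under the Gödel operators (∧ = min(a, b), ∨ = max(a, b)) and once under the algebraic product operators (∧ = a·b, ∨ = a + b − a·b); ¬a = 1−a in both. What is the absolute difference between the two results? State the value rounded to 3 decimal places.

0.113

Under Gödel:
  ~s = 1 − 0.80 = 0.20
  ~t = 1 − 0.93 = 0.07
  ~s | ~t = max(a, b) on (0.20, 0.07) = 0.20
  (~s | ~t) | p = max(a, b) on (0.20, 0.56) = 0.56
  → value = 0.5600
Under algebraic product:
  ~s = 1 − 0.8000 = 0.2000
  ~t = 1 − 0.9300 = 0.0700
  ~s | ~t = a + b − a·b on (0.2000, 0.0700) = 0.2560
  (~s | ~t) | p = a + b − a·b on (0.2560, 0.5600) = 0.6726
  → value = 0.6726
|0.5600 − 0.6726| = 0.113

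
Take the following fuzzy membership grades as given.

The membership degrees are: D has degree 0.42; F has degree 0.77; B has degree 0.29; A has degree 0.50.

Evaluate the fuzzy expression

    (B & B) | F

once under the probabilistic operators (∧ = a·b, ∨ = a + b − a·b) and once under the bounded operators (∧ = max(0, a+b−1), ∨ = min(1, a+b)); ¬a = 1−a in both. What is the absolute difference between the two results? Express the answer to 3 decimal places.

0.019

Under probabilistic:
  B & B = a·b on (0.2900, 0.2900) = 0.0841
  (B & B) | F = a + b − a·b on (0.0841, 0.7700) = 0.7893
  → value = 0.7893
Under bounded:
  B & B = max(0, a+b−1) on (0.29, 0.29) = 0.00
  (B & B) | F = min(1, a+b) on (0.00, 0.77) = 0.77
  → value = 0.7700
|0.7893 − 0.7700| = 0.019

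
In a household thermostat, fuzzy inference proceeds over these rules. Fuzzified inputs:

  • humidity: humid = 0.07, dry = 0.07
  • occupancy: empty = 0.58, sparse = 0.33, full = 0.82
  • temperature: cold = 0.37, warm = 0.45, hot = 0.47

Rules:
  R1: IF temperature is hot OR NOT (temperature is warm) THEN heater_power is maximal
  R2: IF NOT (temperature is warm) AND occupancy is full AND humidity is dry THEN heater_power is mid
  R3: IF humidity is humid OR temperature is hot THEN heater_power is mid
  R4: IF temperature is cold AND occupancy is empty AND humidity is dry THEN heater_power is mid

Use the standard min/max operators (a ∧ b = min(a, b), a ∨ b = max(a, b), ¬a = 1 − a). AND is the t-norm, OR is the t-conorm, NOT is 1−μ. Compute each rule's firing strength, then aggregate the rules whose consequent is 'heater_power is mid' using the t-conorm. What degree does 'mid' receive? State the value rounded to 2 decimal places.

R1: hot=0.47, ¬warm=1−0.45=0.55; OR[max(a, b)] → w = 0.55
R2: ¬warm=1−0.45=0.55, full=0.82, dry=0.07; AND[min(a, b)] → w = 0.07
R3: humid=0.07, hot=0.47; OR[max(a, b)] → w = 0.47
R4: cold=0.37, empty=0.58, dry=0.07; AND[min(a, b)] → w = 0.07
Rules with consequent 'mid': {R2, R3, R4} → strengths 0.07, 0.47, 0.07
Aggregate via t-conorm [max(a, b)]: 0.47

0.47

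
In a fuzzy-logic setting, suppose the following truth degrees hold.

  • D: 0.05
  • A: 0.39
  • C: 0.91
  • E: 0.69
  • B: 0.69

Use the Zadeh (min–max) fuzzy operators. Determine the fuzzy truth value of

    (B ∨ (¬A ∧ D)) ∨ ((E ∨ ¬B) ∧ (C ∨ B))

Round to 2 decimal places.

0.69

¬A = 1 − 0.39 = 0.61
¬A ∧ D = min(a, b) on (0.61, 0.05) = 0.05
B ∨ (¬A ∧ D) = max(a, b) on (0.69, 0.05) = 0.69
¬B = 1 − 0.69 = 0.31
E ∨ ¬B = max(a, b) on (0.69, 0.31) = 0.69
C ∨ B = max(a, b) on (0.91, 0.69) = 0.91
(E ∨ ¬B) ∧ (C ∨ B) = min(a, b) on (0.69, 0.91) = 0.69
(B ∨ (¬A ∧ D)) ∨ ((E ∨ ¬B) ∧ (C ∨ B)) = max(a, b) on (0.69, 0.69) = 0.69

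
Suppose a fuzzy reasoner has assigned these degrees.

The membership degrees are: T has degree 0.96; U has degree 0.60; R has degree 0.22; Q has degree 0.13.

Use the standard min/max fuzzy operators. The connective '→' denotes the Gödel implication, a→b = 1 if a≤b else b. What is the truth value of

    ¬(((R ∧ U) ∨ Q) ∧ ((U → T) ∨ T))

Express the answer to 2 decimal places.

R ∧ U = min(a, b) on (0.22, 0.60) = 0.22
(R ∧ U) ∨ Q = max(a, b) on (0.22, 0.13) = 0.22
U → T  [Gödel: 1 if a≤b else b] with a=0.60, b=0.96 → 1.00
(U → T) ∨ T = max(a, b) on (1.00, 0.96) = 1.00
((R ∧ U) ∨ Q) ∧ ((U → T) ∨ T) = min(a, b) on (0.22, 1.00) = 0.22
¬(((R ∧ U) ∨ Q) ∧ ((U → T) ∨ T)) = 1 − 0.22 = 0.78

0.78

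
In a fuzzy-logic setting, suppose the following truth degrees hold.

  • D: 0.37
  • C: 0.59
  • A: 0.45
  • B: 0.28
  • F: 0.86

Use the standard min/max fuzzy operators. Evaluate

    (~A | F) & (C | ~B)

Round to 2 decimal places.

0.72

~A = 1 − 0.45 = 0.55
~A | F = max(a, b) on (0.55, 0.86) = 0.86
~B = 1 − 0.28 = 0.72
C | ~B = max(a, b) on (0.59, 0.72) = 0.72
(~A | F) & (C | ~B) = min(a, b) on (0.86, 0.72) = 0.72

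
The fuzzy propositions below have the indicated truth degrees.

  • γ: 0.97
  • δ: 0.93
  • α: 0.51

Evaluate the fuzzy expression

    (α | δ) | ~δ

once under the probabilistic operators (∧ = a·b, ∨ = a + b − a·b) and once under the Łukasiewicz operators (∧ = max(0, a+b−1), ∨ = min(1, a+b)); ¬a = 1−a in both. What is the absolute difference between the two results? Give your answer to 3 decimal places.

0.032

Under probabilistic:
  α | δ = a + b − a·b on (0.5100, 0.9300) = 0.9657
  ~δ = 1 − 0.9300 = 0.0700
  (α | δ) | ~δ = a + b − a·b on (0.9657, 0.0700) = 0.9681
  → value = 0.9681
Under Łukasiewicz:
  α | δ = min(1, a+b) on (0.51, 0.93) = 1.00
  ~δ = 1 − 0.93 = 0.07
  (α | δ) | ~δ = min(1, a+b) on (1.00, 0.07) = 1.00
  → value = 1.0000
|0.9681 − 1.0000| = 0.032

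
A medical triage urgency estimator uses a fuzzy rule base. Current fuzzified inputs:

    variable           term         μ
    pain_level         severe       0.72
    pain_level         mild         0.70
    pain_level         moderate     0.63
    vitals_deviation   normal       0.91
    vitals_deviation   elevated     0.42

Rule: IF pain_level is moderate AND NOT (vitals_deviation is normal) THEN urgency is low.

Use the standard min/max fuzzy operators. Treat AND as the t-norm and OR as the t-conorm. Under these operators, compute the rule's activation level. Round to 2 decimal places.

0.09

firing strength: moderate=0.63, ¬normal=1−0.91=0.09; AND[min(a, b)] → w = 0.09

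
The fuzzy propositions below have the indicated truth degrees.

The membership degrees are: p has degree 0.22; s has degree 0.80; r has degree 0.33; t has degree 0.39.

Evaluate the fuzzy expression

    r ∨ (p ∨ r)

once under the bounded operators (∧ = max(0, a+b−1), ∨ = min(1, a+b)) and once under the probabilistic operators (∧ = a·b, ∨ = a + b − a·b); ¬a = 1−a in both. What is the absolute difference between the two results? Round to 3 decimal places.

Under bounded:
  p ∨ r = min(1, a+b) on (0.22, 0.33) = 0.55
  r ∨ (p ∨ r) = min(1, a+b) on (0.33, 0.55) = 0.88
  → value = 0.8800
Under probabilistic:
  p ∨ r = a + b − a·b on (0.2200, 0.3300) = 0.4774
  r ∨ (p ∨ r) = a + b − a·b on (0.3300, 0.4774) = 0.6499
  → value = 0.6499
|0.8800 − 0.6499| = 0.230

0.230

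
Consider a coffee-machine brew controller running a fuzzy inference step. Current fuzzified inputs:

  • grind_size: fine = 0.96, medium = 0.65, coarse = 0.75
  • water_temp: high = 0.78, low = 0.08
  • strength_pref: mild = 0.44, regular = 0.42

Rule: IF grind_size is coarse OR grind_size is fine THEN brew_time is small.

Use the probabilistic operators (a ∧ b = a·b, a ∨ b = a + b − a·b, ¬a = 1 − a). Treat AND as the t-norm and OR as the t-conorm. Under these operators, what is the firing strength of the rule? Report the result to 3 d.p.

0.990

firing strength: coarse=0.75, fine=0.96; OR[a + b − a·b] → w = 0.9900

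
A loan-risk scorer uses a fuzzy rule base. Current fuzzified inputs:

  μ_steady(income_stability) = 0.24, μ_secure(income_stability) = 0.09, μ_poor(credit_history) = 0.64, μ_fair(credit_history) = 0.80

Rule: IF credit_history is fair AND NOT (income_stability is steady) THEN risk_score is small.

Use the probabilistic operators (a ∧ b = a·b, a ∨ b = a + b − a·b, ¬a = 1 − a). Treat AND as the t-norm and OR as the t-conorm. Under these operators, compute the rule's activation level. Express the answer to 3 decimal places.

firing strength: fair=0.80, ¬steady=1−0.24=0.76; AND[a·b] → w = 0.6080

0.608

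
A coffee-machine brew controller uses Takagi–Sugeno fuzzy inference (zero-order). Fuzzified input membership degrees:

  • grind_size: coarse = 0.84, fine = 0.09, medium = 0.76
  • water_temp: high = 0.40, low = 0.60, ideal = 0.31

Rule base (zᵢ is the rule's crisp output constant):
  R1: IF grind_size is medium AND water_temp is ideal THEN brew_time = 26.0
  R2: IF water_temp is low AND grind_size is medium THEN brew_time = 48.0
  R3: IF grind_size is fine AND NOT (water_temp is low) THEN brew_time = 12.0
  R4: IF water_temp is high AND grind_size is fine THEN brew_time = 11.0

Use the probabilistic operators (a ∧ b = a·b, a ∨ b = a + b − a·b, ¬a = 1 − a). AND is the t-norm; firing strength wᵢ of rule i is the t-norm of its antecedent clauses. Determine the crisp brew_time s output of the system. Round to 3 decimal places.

R1 (z=26.0): medium=0.76, ideal=0.31; AND[a·b] → w = 0.2356
R2 (z=48.0): low=0.60, medium=0.76; AND[a·b] → w = 0.4560
R3 (z=12.0): fine=0.09, ¬low=1−0.60=0.40; AND[a·b] → w = 0.0360
R4 (z=11.0): high=0.40, fine=0.09; AND[a·b] → w = 0.0360
Weighted average = (0.2356·26.0 + 0.4560·48.0 + 0.0360·12.0 + 0.0360·11.0) / (0.2356 + 0.4560 + 0.0360 + 0.0360)
  = 28.8416 / 0.7636 = 37.771

37.771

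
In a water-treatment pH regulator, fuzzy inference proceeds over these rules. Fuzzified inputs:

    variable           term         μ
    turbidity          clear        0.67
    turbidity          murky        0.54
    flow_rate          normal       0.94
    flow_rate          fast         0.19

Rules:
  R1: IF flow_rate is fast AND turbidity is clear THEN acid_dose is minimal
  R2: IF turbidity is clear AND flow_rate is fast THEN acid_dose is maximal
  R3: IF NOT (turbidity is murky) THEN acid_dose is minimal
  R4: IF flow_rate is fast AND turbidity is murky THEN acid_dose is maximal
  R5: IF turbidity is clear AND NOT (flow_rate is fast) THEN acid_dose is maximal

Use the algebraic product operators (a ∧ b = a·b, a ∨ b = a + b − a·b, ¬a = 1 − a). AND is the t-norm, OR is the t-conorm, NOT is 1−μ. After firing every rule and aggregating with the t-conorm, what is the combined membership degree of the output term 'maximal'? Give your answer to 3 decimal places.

0.642

R1: fast=0.19, clear=0.67; AND[a·b] → w = 0.1273
R2: clear=0.67, fast=0.19; AND[a·b] → w = 0.1273
R3: ¬murky=1−0.54=0.46 → w = 0.4600
R4: fast=0.19, murky=0.54; AND[a·b] → w = 0.1026
R5: clear=0.67, ¬fast=1−0.19=0.81; AND[a·b] → w = 0.5427
Rules with consequent 'maximal': {R2, R4, R5} → strengths 0.1273, 0.1026, 0.5427
Aggregate via t-conorm [a + b − a·b]: 0.6419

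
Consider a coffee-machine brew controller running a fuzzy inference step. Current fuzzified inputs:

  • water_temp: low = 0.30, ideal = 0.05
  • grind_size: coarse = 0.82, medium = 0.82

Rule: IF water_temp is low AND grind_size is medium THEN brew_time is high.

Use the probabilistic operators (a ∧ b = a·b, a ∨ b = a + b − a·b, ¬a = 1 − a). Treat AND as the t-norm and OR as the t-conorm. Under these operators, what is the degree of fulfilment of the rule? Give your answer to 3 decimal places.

firing strength: low=0.30, medium=0.82; AND[a·b] → w = 0.2460

0.246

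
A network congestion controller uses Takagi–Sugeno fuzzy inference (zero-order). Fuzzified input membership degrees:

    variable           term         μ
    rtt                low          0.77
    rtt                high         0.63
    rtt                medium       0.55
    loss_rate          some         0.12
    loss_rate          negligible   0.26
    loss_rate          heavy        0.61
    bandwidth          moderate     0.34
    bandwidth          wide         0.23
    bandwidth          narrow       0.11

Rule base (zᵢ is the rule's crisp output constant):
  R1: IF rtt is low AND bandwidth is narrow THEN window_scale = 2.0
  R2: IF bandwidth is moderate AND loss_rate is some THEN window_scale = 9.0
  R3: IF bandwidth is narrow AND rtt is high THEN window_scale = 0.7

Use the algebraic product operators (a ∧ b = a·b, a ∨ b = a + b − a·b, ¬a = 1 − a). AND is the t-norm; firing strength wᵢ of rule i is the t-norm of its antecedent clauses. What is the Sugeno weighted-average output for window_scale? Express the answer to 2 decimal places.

R1 (z=2.0): low=0.77, narrow=0.11; AND[a·b] → w = 0.0847
R2 (z=9.0): moderate=0.34, some=0.12; AND[a·b] → w = 0.0408
R3 (z=0.7): narrow=0.11, high=0.63; AND[a·b] → w = 0.0693
Weighted average = (0.0847·2.0 + 0.0408·9.0 + 0.0693·0.7) / (0.0847 + 0.0408 + 0.0693)
  = 0.5851 / 0.1948 = 3.00

3.00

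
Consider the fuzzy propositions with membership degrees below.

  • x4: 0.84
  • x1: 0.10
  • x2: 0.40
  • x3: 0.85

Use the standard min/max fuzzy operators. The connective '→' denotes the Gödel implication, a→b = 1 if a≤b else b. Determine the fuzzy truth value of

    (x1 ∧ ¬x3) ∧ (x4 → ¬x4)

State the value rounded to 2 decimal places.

¬x3 = 1 − 0.85 = 0.15
x1 ∧ ¬x3 = min(a, b) on (0.10, 0.15) = 0.10
¬x4 = 1 − 0.84 = 0.16
x4 → ¬x4  [Gödel: 1 if a≤b else b] with a=0.84, b=0.16 → 0.16
(x1 ∧ ¬x3) ∧ (x4 → ¬x4) = min(a, b) on (0.10, 0.16) = 0.10

0.10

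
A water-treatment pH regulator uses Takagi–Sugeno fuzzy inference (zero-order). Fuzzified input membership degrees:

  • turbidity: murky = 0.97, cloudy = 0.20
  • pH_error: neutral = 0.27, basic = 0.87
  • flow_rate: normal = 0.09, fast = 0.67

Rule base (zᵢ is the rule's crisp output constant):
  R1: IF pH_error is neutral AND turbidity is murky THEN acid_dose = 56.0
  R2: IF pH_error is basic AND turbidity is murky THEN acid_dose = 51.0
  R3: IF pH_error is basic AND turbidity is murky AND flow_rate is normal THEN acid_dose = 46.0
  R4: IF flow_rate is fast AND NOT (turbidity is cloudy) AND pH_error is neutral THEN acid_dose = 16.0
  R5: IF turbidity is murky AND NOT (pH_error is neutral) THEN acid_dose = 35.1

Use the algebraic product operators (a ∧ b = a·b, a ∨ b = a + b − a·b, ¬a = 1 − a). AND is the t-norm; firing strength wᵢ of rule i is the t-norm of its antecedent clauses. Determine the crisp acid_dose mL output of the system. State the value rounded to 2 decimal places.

43.43

R1 (z=56.0): neutral=0.27, murky=0.97; AND[a·b] → w = 0.2619
R2 (z=51.0): basic=0.87, murky=0.97; AND[a·b] → w = 0.8439
R3 (z=46.0): basic=0.87, murky=0.97, normal=0.09; AND[a·b] → w = 0.0760
R4 (z=16.0): fast=0.67, ¬cloudy=1−0.20=0.80, neutral=0.27; AND[a·b] → w = 0.1447
R5 (z=35.1): murky=0.97, ¬neutral=1−0.27=0.73; AND[a·b] → w = 0.7081
Weighted average = (0.2619·56.0 + 0.8439·51.0 + 0.0760·46.0 + 0.1447·16.0 + 0.7081·35.1) / (0.2619 + 0.8439 + 0.0760 + 0.1447 + 0.7081)
  = 88.3689 / 2.0346 = 43.43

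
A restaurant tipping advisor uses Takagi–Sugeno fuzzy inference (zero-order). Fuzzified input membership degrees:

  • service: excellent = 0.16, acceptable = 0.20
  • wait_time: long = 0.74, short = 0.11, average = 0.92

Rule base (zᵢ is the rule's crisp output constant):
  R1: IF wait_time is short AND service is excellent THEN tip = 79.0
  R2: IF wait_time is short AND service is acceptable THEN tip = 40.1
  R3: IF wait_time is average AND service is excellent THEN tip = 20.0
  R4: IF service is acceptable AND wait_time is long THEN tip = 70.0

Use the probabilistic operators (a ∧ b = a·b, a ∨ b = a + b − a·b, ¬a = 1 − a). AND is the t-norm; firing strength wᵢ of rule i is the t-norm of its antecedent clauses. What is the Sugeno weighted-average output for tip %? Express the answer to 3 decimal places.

R1 (z=79.0): short=0.11, excellent=0.16; AND[a·b] → w = 0.0176
R2 (z=40.1): short=0.11, acceptable=0.20; AND[a·b] → w = 0.0220
R3 (z=20.0): average=0.92, excellent=0.16; AND[a·b] → w = 0.1472
R4 (z=70.0): acceptable=0.20, long=0.74; AND[a·b] → w = 0.1480
Weighted average = (0.0176·79.0 + 0.0220·40.1 + 0.1472·20.0 + 0.1480·70.0) / (0.0176 + 0.0220 + 0.1472 + 0.1480)
  = 15.5766 / 0.3348 = 46.525

46.525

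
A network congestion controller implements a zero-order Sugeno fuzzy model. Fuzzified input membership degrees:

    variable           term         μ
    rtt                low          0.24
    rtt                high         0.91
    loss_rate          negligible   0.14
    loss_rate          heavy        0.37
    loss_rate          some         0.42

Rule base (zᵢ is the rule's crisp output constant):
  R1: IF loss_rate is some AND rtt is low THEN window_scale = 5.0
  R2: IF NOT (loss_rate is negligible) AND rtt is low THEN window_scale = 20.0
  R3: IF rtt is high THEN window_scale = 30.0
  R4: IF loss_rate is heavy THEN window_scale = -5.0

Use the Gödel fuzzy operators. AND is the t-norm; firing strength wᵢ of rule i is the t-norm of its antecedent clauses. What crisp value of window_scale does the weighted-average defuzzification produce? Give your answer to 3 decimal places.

R1 (z=5.0): some=0.42, low=0.24; AND[min(a, b)] → w = 0.24
R2 (z=20.0): ¬negligible=1−0.14=0.86, low=0.24; AND[min(a, b)] → w = 0.24
R3 (z=30.0): high=0.91 → w = 0.91
R4 (z=-5.0): heavy=0.37 → w = 0.37
Weighted average = (0.24·5.0 + 0.24·20.0 + 0.91·30.0 + 0.37·-5.0) / (0.24 + 0.24 + 0.91 + 0.37)
  = 31.4500 / 1.7600 = 17.869

17.869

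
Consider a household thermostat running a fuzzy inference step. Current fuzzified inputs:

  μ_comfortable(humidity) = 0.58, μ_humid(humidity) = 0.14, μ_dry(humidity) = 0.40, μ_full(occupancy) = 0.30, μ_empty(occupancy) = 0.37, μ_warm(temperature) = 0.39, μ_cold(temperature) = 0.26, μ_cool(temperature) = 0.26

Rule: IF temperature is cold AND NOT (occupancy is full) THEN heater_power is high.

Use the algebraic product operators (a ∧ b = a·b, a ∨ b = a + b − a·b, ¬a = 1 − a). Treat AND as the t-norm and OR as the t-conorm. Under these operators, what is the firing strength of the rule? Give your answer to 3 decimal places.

0.182

firing strength: cold=0.26, ¬full=1−0.30=0.70; AND[a·b] → w = 0.1820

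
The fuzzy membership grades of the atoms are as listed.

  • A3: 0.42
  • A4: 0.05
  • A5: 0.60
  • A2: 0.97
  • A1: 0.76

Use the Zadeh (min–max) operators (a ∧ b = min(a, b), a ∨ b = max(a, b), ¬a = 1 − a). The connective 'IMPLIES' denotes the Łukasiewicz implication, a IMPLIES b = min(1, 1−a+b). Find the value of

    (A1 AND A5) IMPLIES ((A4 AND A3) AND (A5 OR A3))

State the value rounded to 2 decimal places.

0.45

A1 AND A5 = min(a, b) on (0.76, 0.60) = 0.60
A4 AND A3 = min(a, b) on (0.05, 0.42) = 0.05
A5 OR A3 = max(a, b) on (0.60, 0.42) = 0.60
(A4 AND A3) AND (A5 OR A3) = min(a, b) on (0.05, 0.60) = 0.05
(A1 AND A5) IMPLIES ((A4 AND A3) AND (A5 OR A3))  [Łukasiewicz: min(1, 1−a+b)] with a=0.60, b=0.05 → 0.45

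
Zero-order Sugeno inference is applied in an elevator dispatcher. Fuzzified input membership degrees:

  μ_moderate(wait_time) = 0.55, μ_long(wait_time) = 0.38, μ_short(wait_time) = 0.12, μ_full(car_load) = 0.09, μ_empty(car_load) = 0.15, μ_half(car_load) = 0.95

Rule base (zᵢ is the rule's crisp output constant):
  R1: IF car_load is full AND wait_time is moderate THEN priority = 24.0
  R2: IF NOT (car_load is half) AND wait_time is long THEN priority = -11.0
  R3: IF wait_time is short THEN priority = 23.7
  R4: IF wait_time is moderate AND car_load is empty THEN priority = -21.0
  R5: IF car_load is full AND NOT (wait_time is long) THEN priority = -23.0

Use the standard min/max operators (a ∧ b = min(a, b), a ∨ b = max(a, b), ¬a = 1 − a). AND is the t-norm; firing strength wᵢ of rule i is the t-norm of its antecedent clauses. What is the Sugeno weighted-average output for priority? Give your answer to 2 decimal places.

R1 (z=24.0): full=0.09, moderate=0.55; AND[min(a, b)] → w = 0.09
R2 (z=-11.0): ¬half=1−0.95=0.05, long=0.38; AND[min(a, b)] → w = 0.05
R3 (z=23.7): short=0.12 → w = 0.12
R4 (z=-21.0): moderate=0.55, empty=0.15; AND[min(a, b)] → w = 0.15
R5 (z=-23.0): full=0.09, ¬long=1−0.38=0.62; AND[min(a, b)] → w = 0.09
Weighted average = (0.09·24.0 + 0.05·-11.0 + 0.12·23.7 + 0.15·-21.0 + 0.09·-23.0) / (0.09 + 0.05 + 0.12 + 0.15 + 0.09)
  = -0.7660 / 0.5000 = -1.53

-1.53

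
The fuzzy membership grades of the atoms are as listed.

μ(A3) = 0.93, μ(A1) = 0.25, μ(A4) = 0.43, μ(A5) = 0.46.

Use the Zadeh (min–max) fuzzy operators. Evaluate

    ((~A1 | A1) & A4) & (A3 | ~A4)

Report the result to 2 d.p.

~A1 = 1 − 0.25 = 0.75
~A1 | A1 = max(a, b) on (0.75, 0.25) = 0.75
(~A1 | A1) & A4 = min(a, b) on (0.75, 0.43) = 0.43
~A4 = 1 − 0.43 = 0.57
A3 | ~A4 = max(a, b) on (0.93, 0.57) = 0.93
((~A1 | A1) & A4) & (A3 | ~A4) = min(a, b) on (0.43, 0.93) = 0.43

0.43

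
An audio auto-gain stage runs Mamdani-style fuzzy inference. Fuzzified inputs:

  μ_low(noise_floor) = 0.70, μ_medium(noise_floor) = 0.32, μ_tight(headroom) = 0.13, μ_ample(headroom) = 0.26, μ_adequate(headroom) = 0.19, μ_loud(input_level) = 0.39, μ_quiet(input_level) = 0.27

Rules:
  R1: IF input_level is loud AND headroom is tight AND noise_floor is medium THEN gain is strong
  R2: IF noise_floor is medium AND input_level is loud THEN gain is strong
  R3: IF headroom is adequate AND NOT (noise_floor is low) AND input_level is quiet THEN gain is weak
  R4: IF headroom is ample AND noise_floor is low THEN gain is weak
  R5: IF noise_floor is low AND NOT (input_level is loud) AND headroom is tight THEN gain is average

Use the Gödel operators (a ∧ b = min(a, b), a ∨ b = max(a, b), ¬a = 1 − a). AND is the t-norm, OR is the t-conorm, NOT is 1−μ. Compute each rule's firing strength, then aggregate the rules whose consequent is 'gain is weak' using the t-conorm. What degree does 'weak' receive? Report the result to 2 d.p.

R1: loud=0.39, tight=0.13, medium=0.32; AND[min(a, b)] → w = 0.13
R2: medium=0.32, loud=0.39; AND[min(a, b)] → w = 0.32
R3: adequate=0.19, ¬low=1−0.70=0.30, quiet=0.27; AND[min(a, b)] → w = 0.19
R4: ample=0.26, low=0.70; AND[min(a, b)] → w = 0.26
R5: low=0.70, ¬loud=1−0.39=0.61, tight=0.13; AND[min(a, b)] → w = 0.13
Rules with consequent 'weak': {R3, R4} → strengths 0.19, 0.26
Aggregate via t-conorm [max(a, b)]: 0.26

0.26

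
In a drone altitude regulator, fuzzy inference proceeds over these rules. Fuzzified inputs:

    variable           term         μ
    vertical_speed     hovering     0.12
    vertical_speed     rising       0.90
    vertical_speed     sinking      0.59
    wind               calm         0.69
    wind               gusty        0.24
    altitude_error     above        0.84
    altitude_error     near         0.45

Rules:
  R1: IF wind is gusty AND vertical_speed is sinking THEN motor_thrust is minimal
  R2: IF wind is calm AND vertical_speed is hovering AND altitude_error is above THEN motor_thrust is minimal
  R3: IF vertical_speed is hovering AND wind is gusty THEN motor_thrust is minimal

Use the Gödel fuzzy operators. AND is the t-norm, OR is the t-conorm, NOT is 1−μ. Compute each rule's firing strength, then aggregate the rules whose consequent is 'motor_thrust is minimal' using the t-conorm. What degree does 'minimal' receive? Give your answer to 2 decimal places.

R1: gusty=0.24, sinking=0.59; AND[min(a, b)] → w = 0.24
R2: calm=0.69, hovering=0.12, above=0.84; AND[min(a, b)] → w = 0.12
R3: hovering=0.12, gusty=0.24; AND[min(a, b)] → w = 0.12
Rules with consequent 'minimal': {R1, R2, R3} → strengths 0.24, 0.12, 0.12
Aggregate via t-conorm [max(a, b)]: 0.24

0.24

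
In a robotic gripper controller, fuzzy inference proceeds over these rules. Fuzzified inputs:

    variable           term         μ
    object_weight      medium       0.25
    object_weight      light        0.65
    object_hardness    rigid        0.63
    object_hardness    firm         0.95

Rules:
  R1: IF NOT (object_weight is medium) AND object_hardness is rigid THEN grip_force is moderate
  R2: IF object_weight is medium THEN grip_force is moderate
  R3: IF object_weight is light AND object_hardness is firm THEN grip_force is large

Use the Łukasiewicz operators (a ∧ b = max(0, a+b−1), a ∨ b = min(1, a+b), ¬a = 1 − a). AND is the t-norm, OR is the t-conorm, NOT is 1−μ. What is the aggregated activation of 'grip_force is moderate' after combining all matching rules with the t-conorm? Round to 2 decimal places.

R1: ¬medium=1−0.25=0.75, rigid=0.63; AND[max(0, a+b−1)] → w = 0.38
R2: medium=0.25 → w = 0.25
R3: light=0.65, firm=0.95; AND[max(0, a+b−1)] → w = 0.60
Rules with consequent 'moderate': {R1, R2} → strengths 0.38, 0.25
Aggregate via t-conorm [min(1, a+b)]: 0.63

0.63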